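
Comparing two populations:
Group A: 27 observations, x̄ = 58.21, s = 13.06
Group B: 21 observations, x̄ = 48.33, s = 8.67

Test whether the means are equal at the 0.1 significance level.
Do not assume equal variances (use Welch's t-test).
Welch's two-sample t-test:
H₀: μ₁ = μ₂
H₁: μ₁ ≠ μ₂
s₁²/n₁ = 13.06²/27 = 6.3172,  s₂²/n₂ = 8.67²/21 = 3.5795
SE = √(s₁²/n₁ + s₂²/n₂) = √(6.3172 + 3.5795) = 3.1459
df (Welch-Satterthwaite) = (s₁²/n₁ + s₂²/n₂)² / [(s₁²/n₁)²/(n₁-1) + (s₂²/n₂)²/(n₂-1)] ≈ 45.02
t = (x̄₁ - x̄₂) / SE = (58.21 - 48.33) / 3.1459 = 9.88 / 3.1459 = 3.141
p-value = 0.0030

Since p-value < α = 0.1, we reject H₀.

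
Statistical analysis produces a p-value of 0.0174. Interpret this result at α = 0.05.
Since p = 0.0174 < α = 0.05, reject H₀.
There is sufficient evidence to reject the null hypothesis; the result is statistically significant at the 0.05 level.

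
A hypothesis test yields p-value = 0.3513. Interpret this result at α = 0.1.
Since p = 0.3513 > α = 0.1, fail to reject H₀.
There is insufficient evidence to reject the null hypothesis; the result is not statistically significant at the 0.1 level.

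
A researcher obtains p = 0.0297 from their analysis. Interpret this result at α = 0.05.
Since p = 0.0297 < α = 0.05, reject H₀.
There is sufficient evidence to reject the null hypothesis; the result is statistically significant at the 0.05 level.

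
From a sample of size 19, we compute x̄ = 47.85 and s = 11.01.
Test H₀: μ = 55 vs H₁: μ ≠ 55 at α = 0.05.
One-sample t-test:
H₀: μ = 55
H₁: μ ≠ 55
df = n - 1 = 18
t = (x̄ - μ₀) / (s/√n) = (47.85 - 55) / (11.01/√19) = -2.831
p-value = 0.0111

Since p-value < α = 0.05, we reject H₀.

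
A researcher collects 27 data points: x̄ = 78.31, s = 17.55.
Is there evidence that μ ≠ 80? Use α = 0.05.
One-sample t-test:
H₀: μ = 80
H₁: μ ≠ 80
df = n - 1 = 26
t = (x̄ - μ₀) / (s/√n) = (78.31 - 80) / (17.55/√27) = -0.500
p-value = 0.6210

Since p-value > α = 0.05, we fail to reject H₀.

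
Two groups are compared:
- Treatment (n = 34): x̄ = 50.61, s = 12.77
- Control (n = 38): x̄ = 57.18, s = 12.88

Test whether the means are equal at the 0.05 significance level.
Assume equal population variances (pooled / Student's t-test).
Student's two-sample t-test (equal variances):
H₀: μ₁ = μ₂
H₁: μ₁ ≠ μ₂
df = n₁ + n₂ - 2 = 70
Pooled variance s_p² = [(n₁-1)s₁² + (n₂-1)s₂²] / (n₁ + n₂ - 2) = [(33)(12.77²) + (37)(12.88²)] / 70 = 164.5643
SE = √(s_p²(1/n₁ + 1/n₂)) = √(164.5643 × (1/34 + 1/38)) = 3.0283
t = (x̄₁ - x̄₂) / SE = (50.61 - 57.18) / 3.0283 = -6.57 / 3.0283 = -2.170
p-value = 0.0334

Since p-value < α = 0.05, we reject H₀.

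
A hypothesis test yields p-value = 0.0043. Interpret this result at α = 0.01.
Since p = 0.0043 < α = 0.01, reject H₀.
There is sufficient evidence to reject the null hypothesis; the result is statistically significant at the 0.01 level.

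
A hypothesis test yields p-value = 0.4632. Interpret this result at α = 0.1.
Since p = 0.4632 > α = 0.1, fail to reject H₀.
There is insufficient evidence to reject the null hypothesis; the result is not statistically significant at the 0.1 level.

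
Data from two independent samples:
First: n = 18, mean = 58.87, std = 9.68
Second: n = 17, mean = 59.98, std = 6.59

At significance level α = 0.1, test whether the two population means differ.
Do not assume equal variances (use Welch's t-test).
Welch's two-sample t-test:
H₀: μ₁ = μ₂
H₁: μ₁ ≠ μ₂
s₁²/n₁ = 9.68²/18 = 5.2057,  s₂²/n₂ = 6.59²/17 = 2.5546
SE = √(s₁²/n₁ + s₂²/n₂) = √(5.2057 + 2.5546) = 2.7857
df (Welch-Satterthwaite) = (s₁²/n₁ + s₂²/n₂)² / [(s₁²/n₁)²/(n₁-1) + (s₂²/n₂)²/(n₂-1)] ≈ 30.08
t = (x̄₁ - x̄₂) / SE = (58.87 - 59.98) / 2.7857 = -1.11 / 2.7857 = -0.398
p-value = 0.6931

Since p-value > α = 0.1, we fail to reject H₀.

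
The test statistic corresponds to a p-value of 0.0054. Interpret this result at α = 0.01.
Since p = 0.0054 < α = 0.01, reject H₀.
There is sufficient evidence to reject the null hypothesis; the result is statistically significant at the 0.01 level.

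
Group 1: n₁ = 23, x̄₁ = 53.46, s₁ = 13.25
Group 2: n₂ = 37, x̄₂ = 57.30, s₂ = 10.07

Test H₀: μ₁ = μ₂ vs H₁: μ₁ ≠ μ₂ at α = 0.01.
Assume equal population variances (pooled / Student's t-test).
Student's two-sample t-test (equal variances):
H₀: μ₁ = μ₂
H₁: μ₁ ≠ μ₂
df = n₁ + n₂ - 2 = 58
Pooled variance s_p² = [(n₁-1)s₁² + (n₂-1)s₂²] / (n₁ + n₂ - 2) = [(22)(13.25²) + (36)(10.07²)] / 58 = 129.5336
SE = √(s_p²(1/n₁ + 1/n₂)) = √(129.5336 × (1/23 + 1/37)) = 3.0221
t = (x̄₁ - x̄₂) / SE = (53.46 - 57.30) / 3.0221 = -3.84 / 3.0221 = -1.271
p-value = 0.2089

Since p-value > α = 0.01, we fail to reject H₀.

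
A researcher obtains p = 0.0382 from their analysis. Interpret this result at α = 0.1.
Since p = 0.0382 < α = 0.1, reject H₀.
There is sufficient evidence to reject the null hypothesis; the result is statistically significant at the 0.1 level.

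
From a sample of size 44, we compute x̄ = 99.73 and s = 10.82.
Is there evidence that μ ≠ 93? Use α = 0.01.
One-sample t-test:
H₀: μ = 93
H₁: μ ≠ 93
df = n - 1 = 43
t = (x̄ - μ₀) / (s/√n) = (99.73 - 93) / (10.82/√44) = 4.126
p-value = 0.0002

Since p-value < α = 0.01, we reject H₀.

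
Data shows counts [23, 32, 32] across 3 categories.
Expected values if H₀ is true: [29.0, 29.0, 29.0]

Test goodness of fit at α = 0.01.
Chi-square goodness of fit test:
H₀: observed counts match expected distribution
H₁: observed counts differ from expected distribution
df = k - 1 = 2
χ² = Σ(O - E)²/E
   = (23 - 29.0)²/29.0 + (32 - 29.0)²/29.0 + (32 - 29.0)²/29.0
   = 1.241 + 0.310 + 0.310
   = 1.86
p-value = 0.3941

Since p-value > α = 0.01, we fail to reject H₀.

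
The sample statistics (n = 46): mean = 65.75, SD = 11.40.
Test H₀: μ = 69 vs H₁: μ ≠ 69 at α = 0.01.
One-sample t-test:
H₀: μ = 69
H₁: μ ≠ 69
df = n - 1 = 45
t = (x̄ - μ₀) / (s/√n) = (65.75 - 69) / (11.40/√46) = -1.934
p-value = 0.0595

Since p-value > α = 0.01, we fail to reject H₀.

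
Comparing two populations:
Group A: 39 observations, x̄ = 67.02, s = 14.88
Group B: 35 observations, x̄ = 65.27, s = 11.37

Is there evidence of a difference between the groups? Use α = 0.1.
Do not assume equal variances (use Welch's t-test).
Welch's two-sample t-test:
H₀: μ₁ = μ₂
H₁: μ₁ ≠ μ₂
s₁²/n₁ = 14.88²/39 = 5.6773,  s₂²/n₂ = 11.37²/35 = 3.6936
SE = √(s₁²/n₁ + s₂²/n₂) = √(5.6773 + 3.6936) = 3.0612
df (Welch-Satterthwaite) = (s₁²/n₁ + s₂²/n₂)² / [(s₁²/n₁)²/(n₁-1) + (s₂²/n₂)²/(n₂-1)] ≈ 70.28
t = (x̄₁ - x̄₂) / SE = (67.02 - 65.27) / 3.0612 = 1.75 / 3.0612 = 0.572
p-value = 0.5694

Since p-value > α = 0.1, we fail to reject H₀.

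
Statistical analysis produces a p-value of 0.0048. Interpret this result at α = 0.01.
Since p = 0.0048 < α = 0.01, reject H₀.
There is sufficient evidence to reject the null hypothesis; the result is statistically significant at the 0.01 level.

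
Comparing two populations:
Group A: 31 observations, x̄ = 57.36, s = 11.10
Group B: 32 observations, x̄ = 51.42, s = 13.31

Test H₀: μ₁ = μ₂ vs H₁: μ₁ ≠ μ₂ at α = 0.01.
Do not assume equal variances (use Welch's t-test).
Welch's two-sample t-test:
H₀: μ₁ = μ₂
H₁: μ₁ ≠ μ₂
s₁²/n₁ = 11.10²/31 = 3.9745,  s₂²/n₂ = 13.31²/32 = 5.5361
SE = √(s₁²/n₁ + s₂²/n₂) = √(3.9745 + 5.5361) = 3.0839
df (Welch-Satterthwaite) = (s₁²/n₁ + s₂²/n₂)² / [(s₁²/n₁)²/(n₁-1) + (s₂²/n₂)²/(n₂-1)] ≈ 59.70
t = (x̄₁ - x̄₂) / SE = (57.36 - 51.42) / 3.0839 = 5.94 / 3.0839 = 1.926
p-value = 0.0589

Since p-value > α = 0.01, we fail to reject H₀.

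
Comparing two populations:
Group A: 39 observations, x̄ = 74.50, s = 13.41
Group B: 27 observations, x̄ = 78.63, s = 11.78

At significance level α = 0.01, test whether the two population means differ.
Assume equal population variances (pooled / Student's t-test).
Student's two-sample t-test (equal variances):
H₀: μ₁ = μ₂
H₁: μ₁ ≠ μ₂
df = n₁ + n₂ - 2 = 64
Pooled variance s_p² = [(n₁-1)s₁² + (n₂-1)s₂²] / (n₁ + n₂ - 2) = [(38)(13.41²) + (26)(11.78²)] / 64 = 163.1476
SE = √(s_p²(1/n₁ + 1/n₂)) = √(163.1476 × (1/39 + 1/27)) = 3.1978
t = (x̄₁ - x̄₂) / SE = (74.50 - 78.63) / 3.1978 = -4.13 / 3.1978 = -1.292
p-value = 0.2012

Since p-value > α = 0.01, we fail to reject H₀.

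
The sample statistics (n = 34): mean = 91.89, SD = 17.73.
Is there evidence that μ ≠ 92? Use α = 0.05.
One-sample t-test:
H₀: μ = 92
H₁: μ ≠ 92
df = n - 1 = 33
t = (x̄ - μ₀) / (s/√n) = (91.89 - 92) / (17.73/√34) = -0.036
p-value = 0.9714

Since p-value > α = 0.05, we fail to reject H₀.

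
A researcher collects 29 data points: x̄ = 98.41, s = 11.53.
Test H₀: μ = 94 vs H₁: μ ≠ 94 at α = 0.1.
One-sample t-test:
H₀: μ = 94
H₁: μ ≠ 94
df = n - 1 = 28
t = (x̄ - μ₀) / (s/√n) = (98.41 - 94) / (11.53/√29) = 2.060
p-value = 0.0488

Since p-value < α = 0.1, we reject H₀.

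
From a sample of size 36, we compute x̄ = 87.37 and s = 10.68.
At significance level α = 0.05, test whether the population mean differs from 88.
One-sample t-test:
H₀: μ = 88
H₁: μ ≠ 88
df = n - 1 = 35
t = (x̄ - μ₀) / (s/√n) = (87.37 - 88) / (10.68/√36) = -0.354
p-value = 0.7255

Since p-value > α = 0.05, we fail to reject H₀.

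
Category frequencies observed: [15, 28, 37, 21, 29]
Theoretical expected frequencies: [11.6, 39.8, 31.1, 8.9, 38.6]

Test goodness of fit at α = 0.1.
Chi-square goodness of fit test:
H₀: observed counts match expected distribution
H₁: observed counts differ from expected distribution
df = k - 1 = 4
χ² = Σ(O - E)²/E
   = (15 - 11.6)²/11.6 + (28 - 39.8)²/39.8 + (37 - 31.1)²/31.1 + (21 - 8.9)²/8.9 + (29 - 38.6)²/38.6
   = 0.997 + 3.498 + 1.119 + 16.451 + 2.388
   = 24.45
p-value = 0.0001

Since p-value < α = 0.1, we reject H₀.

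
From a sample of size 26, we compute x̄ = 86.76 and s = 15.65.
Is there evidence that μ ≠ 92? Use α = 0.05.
One-sample t-test:
H₀: μ = 92
H₁: μ ≠ 92
df = n - 1 = 25
t = (x̄ - μ₀) / (s/√n) = (86.76 - 92) / (15.65/√26) = -1.707
p-value = 0.1002

Since p-value > α = 0.05, we fail to reject H₀.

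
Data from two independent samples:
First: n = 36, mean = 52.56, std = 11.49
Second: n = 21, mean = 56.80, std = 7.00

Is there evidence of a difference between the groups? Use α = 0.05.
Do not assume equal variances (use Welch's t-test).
Welch's two-sample t-test:
H₀: μ₁ = μ₂
H₁: μ₁ ≠ μ₂
s₁²/n₁ = 11.49²/36 = 3.6672,  s₂²/n₂ = 7.00²/21 = 2.3333
SE = √(s₁²/n₁ + s₂²/n₂) = √(3.6672 + 2.3333) = 2.4496
df (Welch-Satterthwaite) = (s₁²/n₁ + s₂²/n₂)² / [(s₁²/n₁)²/(n₁-1) + (s₂²/n₂)²/(n₂-1)] ≈ 54.85
t = (x̄₁ - x̄₂) / SE = (52.56 - 56.80) / 2.4496 = -4.24 / 2.4496 = -1.731
p-value = 0.0891

Since p-value > α = 0.05, we fail to reject H₀.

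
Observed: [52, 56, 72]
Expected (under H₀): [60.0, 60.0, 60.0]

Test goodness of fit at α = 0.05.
Chi-square goodness of fit test:
H₀: observed counts match expected distribution
H₁: observed counts differ from expected distribution
df = k - 1 = 2
χ² = Σ(O - E)²/E
   = (52 - 60.0)²/60.0 + (56 - 60.0)²/60.0 + (72 - 60.0)²/60.0
   = 1.067 + 0.267 + 2.400
   = 3.73
p-value = 0.1546

Since p-value > α = 0.05, we fail to reject H₀.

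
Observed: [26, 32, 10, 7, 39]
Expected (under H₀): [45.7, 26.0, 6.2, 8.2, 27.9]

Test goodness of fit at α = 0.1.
Chi-square goodness of fit test:
H₀: observed counts match expected distribution
H₁: observed counts differ from expected distribution
df = k - 1 = 4
χ² = Σ(O - E)²/E
   = (26 - 45.7)²/45.7 + (32 - 26.0)²/26.0 + (10 - 6.2)²/6.2 + (7 - 8.2)²/8.2 + (39 - 27.9)²/27.9
   = 8.492 + 1.385 + 2.329 + 0.176 + 4.416
   = 16.80
p-value = 0.0021

Since p-value < α = 0.1, we reject H₀.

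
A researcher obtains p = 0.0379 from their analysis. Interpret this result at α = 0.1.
Since p = 0.0379 < α = 0.1, reject H₀.
There is sufficient evidence to reject the null hypothesis; the result is statistically significant at the 0.1 level.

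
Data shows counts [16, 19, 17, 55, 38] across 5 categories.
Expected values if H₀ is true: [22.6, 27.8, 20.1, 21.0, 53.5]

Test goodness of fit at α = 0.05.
Chi-square goodness of fit test:
H₀: observed counts match expected distribution
H₁: observed counts differ from expected distribution
df = k - 1 = 4
χ² = Σ(O - E)²/E
   = (16 - 22.6)²/22.6 + (19 - 27.8)²/27.8 + (17 - 20.1)²/20.1 + (55 - 21.0)²/21.0 + (38 - 53.5)²/53.5
   = 1.927 + 2.786 + 0.478 + 55.048 + 4.491
   = 64.73
p-value < 0.0001

Since p-value < α = 0.05, we reject H₀.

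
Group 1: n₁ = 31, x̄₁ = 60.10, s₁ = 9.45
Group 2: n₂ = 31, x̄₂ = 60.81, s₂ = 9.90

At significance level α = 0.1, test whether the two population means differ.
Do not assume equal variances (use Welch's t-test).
Welch's two-sample t-test:
H₀: μ₁ = μ₂
H₁: μ₁ ≠ μ₂
s₁²/n₁ = 9.45²/31 = 2.8807,  s₂²/n₂ = 9.90²/31 = 3.1616
SE = √(s₁²/n₁ + s₂²/n₂) = √(2.8807 + 3.1616) = 2.4581
df (Welch-Satterthwaite) = (s₁²/n₁ + s₂²/n₂)² / [(s₁²/n₁)²/(n₁-1) + (s₂²/n₂)²/(n₂-1)] ≈ 59.87
t = (x̄₁ - x̄₂) / SE = (60.10 - 60.81) / 2.4581 = -0.71 / 2.4581 = -0.289
p-value = 0.7737

Since p-value > α = 0.1, we fail to reject H₀.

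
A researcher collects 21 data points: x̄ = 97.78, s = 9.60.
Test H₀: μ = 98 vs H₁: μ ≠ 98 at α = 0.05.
One-sample t-test:
H₀: μ = 98
H₁: μ ≠ 98
df = n - 1 = 20
t = (x̄ - μ₀) / (s/√n) = (97.78 - 98) / (9.60/√21) = -0.105
p-value = 0.9174

Since p-value > α = 0.05, we fail to reject H₀.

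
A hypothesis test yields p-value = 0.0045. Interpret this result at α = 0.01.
Since p = 0.0045 < α = 0.01, reject H₀.
There is sufficient evidence to reject the null hypothesis; the result is statistically significant at the 0.01 level.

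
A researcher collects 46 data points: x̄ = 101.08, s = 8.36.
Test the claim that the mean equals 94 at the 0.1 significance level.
One-sample t-test:
H₀: μ = 94
H₁: μ ≠ 94
df = n - 1 = 45
t = (x̄ - μ₀) / (s/√n) = (101.08 - 94) / (8.36/√46) = 5.744
p-value < 0.0001

Since p-value < α = 0.1, we reject H₀.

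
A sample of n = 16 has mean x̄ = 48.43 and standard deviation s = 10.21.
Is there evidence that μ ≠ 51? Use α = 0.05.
One-sample t-test:
H₀: μ = 51
H₁: μ ≠ 51
df = n - 1 = 15
t = (x̄ - μ₀) / (s/√n) = (48.43 - 51) / (10.21/√16) = -1.007
p-value = 0.3300

Since p-value > α = 0.05, we fail to reject H₀.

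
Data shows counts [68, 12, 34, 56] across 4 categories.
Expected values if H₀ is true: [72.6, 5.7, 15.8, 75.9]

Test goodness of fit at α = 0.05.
Chi-square goodness of fit test:
H₀: observed counts match expected distribution
H₁: observed counts differ from expected distribution
df = k - 1 = 3
χ² = Σ(O - E)²/E
   = (68 - 72.6)²/72.6 + (12 - 5.7)²/5.7 + (34 - 15.8)²/15.8 + (56 - 75.9)²/75.9
   = 0.291 + 6.963 + 20.965 + 5.218
   = 33.44
p-value < 0.0001

Since p-value < α = 0.05, we reject H₀.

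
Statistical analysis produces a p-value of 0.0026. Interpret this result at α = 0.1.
Since p = 0.0026 < α = 0.1, reject H₀.
There is sufficient evidence to reject the null hypothesis; the result is statistically significant at the 0.1 level.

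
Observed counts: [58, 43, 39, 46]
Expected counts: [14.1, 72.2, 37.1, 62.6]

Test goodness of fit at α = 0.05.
Chi-square goodness of fit test:
H₀: observed counts match expected distribution
H₁: observed counts differ from expected distribution
df = k - 1 = 3
χ² = Σ(O - E)²/E
   = (58 - 14.1)²/14.1 + (43 - 72.2)²/72.2 + (39 - 37.1)²/37.1 + (46 - 62.6)²/62.6
   = 136.682 + 11.809 + 0.097 + 4.402
   = 152.99
p-value < 0.0001

Since p-value < α = 0.05, we reject H₀.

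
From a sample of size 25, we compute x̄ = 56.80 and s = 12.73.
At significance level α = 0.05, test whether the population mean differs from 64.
One-sample t-test:
H₀: μ = 64
H₁: μ ≠ 64
df = n - 1 = 24
t = (x̄ - μ₀) / (s/√n) = (56.80 - 64) / (12.73/√25) = -2.828
p-value = 0.0093

Since p-value < α = 0.05, we reject H₀.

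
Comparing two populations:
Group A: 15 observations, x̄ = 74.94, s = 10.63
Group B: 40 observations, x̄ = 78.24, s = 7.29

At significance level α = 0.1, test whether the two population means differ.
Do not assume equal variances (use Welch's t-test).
Welch's two-sample t-test:
H₀: μ₁ = μ₂
H₁: μ₁ ≠ μ₂
s₁²/n₁ = 10.63²/15 = 7.5331,  s₂²/n₂ = 7.29²/40 = 1.3286
SE = √(s₁²/n₁ + s₂²/n₂) = √(7.5331 + 1.3286) = 2.9769
df (Welch-Satterthwaite) = (s₁²/n₁ + s₂²/n₂)² / [(s₁²/n₁)²/(n₁-1) + (s₂²/n₂)²/(n₂-1)] ≈ 19.16
t = (x̄₁ - x̄₂) / SE = (74.94 - 78.24) / 2.9769 = -3.30 / 2.9769 = -1.109
p-value = 0.2813

Since p-value > α = 0.1, we fail to reject H₀.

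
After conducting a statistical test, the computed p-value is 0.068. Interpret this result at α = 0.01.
Since p = 0.068 > α = 0.01, fail to reject H₀.
There is insufficient evidence to reject the null hypothesis; the result is not statistically significant at the 0.01 level.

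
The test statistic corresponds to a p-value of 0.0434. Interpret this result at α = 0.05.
Since p = 0.0434 < α = 0.05, reject H₀.
There is sufficient evidence to reject the null hypothesis; the result is statistically significant at the 0.05 level.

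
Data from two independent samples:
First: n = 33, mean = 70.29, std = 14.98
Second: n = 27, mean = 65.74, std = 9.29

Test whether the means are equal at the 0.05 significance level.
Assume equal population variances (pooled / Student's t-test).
Student's two-sample t-test (equal variances):
H₀: μ₁ = μ₂
H₁: μ₁ ≠ μ₂
df = n₁ + n₂ - 2 = 58
Pooled variance s_p² = [(n₁-1)s₁² + (n₂-1)s₂²] / (n₁ + n₂ - 2) = [(32)(14.98²) + (26)(9.29²)] / 58 = 162.4952
SE = √(s_p²(1/n₁ + 1/n₂)) = √(162.4952 × (1/33 + 1/27)) = 3.3079
t = (x̄₁ - x̄₂) / SE = (70.29 - 65.74) / 3.3079 = 4.55 / 3.3079 = 1.375
p-value = 0.1743

Since p-value > α = 0.05, we fail to reject H₀.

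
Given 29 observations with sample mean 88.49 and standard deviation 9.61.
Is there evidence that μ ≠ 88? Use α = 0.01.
One-sample t-test:
H₀: μ = 88
H₁: μ ≠ 88
df = n - 1 = 28
t = (x̄ - μ₀) / (s/√n) = (88.49 - 88) / (9.61/√29) = 0.275
p-value = 0.7857

Since p-value > α = 0.01, we fail to reject H₀.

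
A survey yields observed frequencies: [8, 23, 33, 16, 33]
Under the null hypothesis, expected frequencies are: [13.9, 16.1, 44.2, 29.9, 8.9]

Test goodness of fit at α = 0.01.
Chi-square goodness of fit test:
H₀: observed counts match expected distribution
H₁: observed counts differ from expected distribution
df = k - 1 = 4
χ² = Σ(O - E)²/E
   = (8 - 13.9)²/13.9 + (23 - 16.1)²/16.1 + (33 - 44.2)²/44.2 + (16 - 29.9)²/29.9 + (33 - 8.9)²/8.9
   = 2.504 + 2.957 + 2.838 + 6.462 + 65.260
   = 80.02
p-value < 0.0001

Since p-value < α = 0.01, we reject H₀.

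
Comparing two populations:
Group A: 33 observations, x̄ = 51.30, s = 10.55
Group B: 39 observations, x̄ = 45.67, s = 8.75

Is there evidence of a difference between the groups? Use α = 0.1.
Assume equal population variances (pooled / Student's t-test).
Student's two-sample t-test (equal variances):
H₀: μ₁ = μ₂
H₁: μ₁ ≠ μ₂
df = n₁ + n₂ - 2 = 70
Pooled variance s_p² = [(n₁-1)s₁² + (n₂-1)s₂²] / (n₁ + n₂ - 2) = [(32)(10.55²) + (38)(8.75²)] / 70 = 92.4436
SE = √(s_p²(1/n₁ + 1/n₂)) = √(92.4436 × (1/33 + 1/39)) = 2.2741
t = (x̄₁ - x̄₂) / SE = (51.30 - 45.67) / 2.2741 = 5.63 / 2.2741 = 2.476
p-value = 0.0157

Since p-value < α = 0.1, we reject H₀.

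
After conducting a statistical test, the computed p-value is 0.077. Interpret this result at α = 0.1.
Since p = 0.077 < α = 0.1, reject H₀.
There is sufficient evidence to reject the null hypothesis; the result is statistically significant at the 0.1 level.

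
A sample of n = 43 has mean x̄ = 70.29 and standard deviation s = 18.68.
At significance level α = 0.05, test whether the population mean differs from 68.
One-sample t-test:
H₀: μ = 68
H₁: μ ≠ 68
df = n - 1 = 42
t = (x̄ - μ₀) / (s/√n) = (70.29 - 68) / (18.68/√43) = 0.804
p-value = 0.4260

Since p-value > α = 0.05, we fail to reject H₀.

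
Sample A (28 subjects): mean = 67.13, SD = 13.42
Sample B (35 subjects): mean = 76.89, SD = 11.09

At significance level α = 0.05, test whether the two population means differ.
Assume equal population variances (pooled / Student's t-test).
Student's two-sample t-test (equal variances):
H₀: μ₁ = μ₂
H₁: μ₁ ≠ μ₂
df = n₁ + n₂ - 2 = 61
Pooled variance s_p² = [(n₁-1)s₁² + (n₂-1)s₂²] / (n₁ + n₂ - 2) = [(27)(13.42²) + (34)(11.09²)] / 61 = 148.2655
SE = √(s_p²(1/n₁ + 1/n₂)) = √(148.2655 × (1/28 + 1/35)) = 3.0873
t = (x̄₁ - x̄₂) / SE = (67.13 - 76.89) / 3.0873 = -9.76 / 3.0873 = -3.161
p-value = 0.0024

Since p-value < α = 0.05, we reject H₀.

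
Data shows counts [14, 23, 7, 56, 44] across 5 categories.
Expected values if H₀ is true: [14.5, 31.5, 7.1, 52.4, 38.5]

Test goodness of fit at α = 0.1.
Chi-square goodness of fit test:
H₀: observed counts match expected distribution
H₁: observed counts differ from expected distribution
df = k - 1 = 4
χ² = Σ(O - E)²/E
   = (14 - 14.5)²/14.5 + (23 - 31.5)²/31.5 + (7 - 7.1)²/7.1 + (56 - 52.4)²/52.4 + (44 - 38.5)²/38.5
   = 0.017 + 2.294 + 0.001 + 0.247 + 0.786
   = 3.35
p-value = 0.5018

Since p-value > α = 0.1, we fail to reject H₀.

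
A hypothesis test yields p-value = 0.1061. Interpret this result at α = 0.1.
Since p = 0.1061 > α = 0.1, fail to reject H₀.
There is insufficient evidence to reject the null hypothesis; the result is not statistically significant at the 0.1 level.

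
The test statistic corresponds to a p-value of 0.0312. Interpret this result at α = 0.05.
Since p = 0.0312 < α = 0.05, reject H₀.
There is sufficient evidence to reject the null hypothesis; the result is statistically significant at the 0.05 level.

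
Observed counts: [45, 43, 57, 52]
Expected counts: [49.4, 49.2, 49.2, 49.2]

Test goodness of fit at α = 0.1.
Chi-square goodness of fit test:
H₀: observed counts match expected distribution
H₁: observed counts differ from expected distribution
df = k - 1 = 3
χ² = Σ(O - E)²/E
   = (45 - 49.4)²/49.4 + (43 - 49.2)²/49.2 + (57 - 49.2)²/49.2 + (52 - 49.2)²/49.2
   = 0.392 + 0.781 + 1.237 + 0.159
   = 2.57
p-value = 0.4629

Since p-value > α = 0.1, we fail to reject H₀.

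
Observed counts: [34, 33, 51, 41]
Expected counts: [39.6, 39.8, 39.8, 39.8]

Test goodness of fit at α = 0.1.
Chi-square goodness of fit test:
H₀: observed counts match expected distribution
H₁: observed counts differ from expected distribution
df = k - 1 = 3
χ² = Σ(O - E)²/E
   = (34 - 39.6)²/39.6 + (33 - 39.8)²/39.8 + (51 - 39.8)²/39.8 + (41 - 39.8)²/39.8
   = 0.792 + 1.162 + 3.152 + 0.036
   = 5.14
p-value = 0.1617

Since p-value > α = 0.1, we fail to reject H₀.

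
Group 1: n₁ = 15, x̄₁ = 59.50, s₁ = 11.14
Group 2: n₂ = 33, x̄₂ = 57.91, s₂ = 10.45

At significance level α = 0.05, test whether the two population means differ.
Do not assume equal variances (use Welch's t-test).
Welch's two-sample t-test:
H₀: μ₁ = μ₂
H₁: μ₁ ≠ μ₂
s₁²/n₁ = 11.14²/15 = 8.2733,  s₂²/n₂ = 10.45²/33 = 3.3092
SE = √(s₁²/n₁ + s₂²/n₂) = √(8.2733 + 3.3092) = 3.4033
df (Welch-Satterthwaite) = (s₁²/n₁ + s₂²/n₂)² / [(s₁²/n₁)²/(n₁-1) + (s₂²/n₂)²/(n₂-1)] ≈ 25.64
t = (x̄₁ - x̄₂) / SE = (59.50 - 57.91) / 3.4033 = 1.59 / 3.4033 = 0.467
p-value = 0.6443

Since p-value > α = 0.05, we fail to reject H₀.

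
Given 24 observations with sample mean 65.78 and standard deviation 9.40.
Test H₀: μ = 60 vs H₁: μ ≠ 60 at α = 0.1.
One-sample t-test:
H₀: μ = 60
H₁: μ ≠ 60
df = n - 1 = 23
t = (x̄ - μ₀) / (s/√n) = (65.78 - 60) / (9.40/√24) = 3.012
p-value = 0.0062

Since p-value < α = 0.1, we reject H₀.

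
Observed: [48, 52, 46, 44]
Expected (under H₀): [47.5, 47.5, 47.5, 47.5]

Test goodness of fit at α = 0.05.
Chi-square goodness of fit test:
H₀: observed counts match expected distribution
H₁: observed counts differ from expected distribution
df = k - 1 = 3
χ² = Σ(O - E)²/E
   = (48 - 47.5)²/47.5 + (52 - 47.5)²/47.5 + (46 - 47.5)²/47.5 + (44 - 47.5)²/47.5
   = 0.005 + 0.426 + 0.047 + 0.258
   = 0.74
p-value = 0.8645

Since p-value > α = 0.05, we fail to reject H₀.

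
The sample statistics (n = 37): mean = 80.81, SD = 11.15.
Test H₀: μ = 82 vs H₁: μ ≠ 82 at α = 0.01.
One-sample t-test:
H₀: μ = 82
H₁: μ ≠ 82
df = n - 1 = 36
t = (x̄ - μ₀) / (s/√n) = (80.81 - 82) / (11.15/√37) = -0.649
p-value = 0.5203

Since p-value > α = 0.01, we fail to reject H₀.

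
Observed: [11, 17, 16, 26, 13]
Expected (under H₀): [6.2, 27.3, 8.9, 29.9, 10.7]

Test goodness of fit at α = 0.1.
Chi-square goodness of fit test:
H₀: observed counts match expected distribution
H₁: observed counts differ from expected distribution
df = k - 1 = 4
χ² = Σ(O - E)²/E
   = (11 - 6.2)²/6.2 + (17 - 27.3)²/27.3 + (16 - 8.9)²/8.9 + (26 - 29.9)²/29.9 + (13 - 10.7)²/10.7
   = 3.716 + 3.886 + 5.664 + 0.509 + 0.494
   = 14.27
p-value = 0.0065

Since p-value < α = 0.1, we reject H₀.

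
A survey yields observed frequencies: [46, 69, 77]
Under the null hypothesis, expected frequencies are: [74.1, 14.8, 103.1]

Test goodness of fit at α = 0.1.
Chi-square goodness of fit test:
H₀: observed counts match expected distribution
H₁: observed counts differ from expected distribution
df = k - 1 = 2
χ² = Σ(O - E)²/E
   = (46 - 74.1)²/74.1 + (69 - 14.8)²/14.8 + (77 - 103.1)²/103.1
   = 10.656 + 198.489 + 6.607
   = 215.75
p-value < 0.0001

Since p-value < α = 0.1, we reject H₀.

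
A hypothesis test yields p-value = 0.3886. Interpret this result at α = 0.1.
Since p = 0.3886 > α = 0.1, fail to reject H₀.
There is insufficient evidence to reject the null hypothesis; the result is not statistically significant at the 0.1 level.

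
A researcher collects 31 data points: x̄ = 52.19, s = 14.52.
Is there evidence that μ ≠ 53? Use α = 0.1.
One-sample t-test:
H₀: μ = 53
H₁: μ ≠ 53
df = n - 1 = 30
t = (x̄ - μ₀) / (s/√n) = (52.19 - 53) / (14.52/√31) = -0.311
p-value = 0.7583

Since p-value > α = 0.1, we fail to reject H₀.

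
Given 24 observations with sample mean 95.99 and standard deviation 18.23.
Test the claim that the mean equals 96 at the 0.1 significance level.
One-sample t-test:
H₀: μ = 96
H₁: μ ≠ 96
df = n - 1 = 23
t = (x̄ - μ₀) / (s/√n) = (95.99 - 96) / (18.23/√24) = -0.003
p-value = 0.9979

Since p-value > α = 0.1, we fail to reject H₀.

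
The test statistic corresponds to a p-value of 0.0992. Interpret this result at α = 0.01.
Since p = 0.0992 > α = 0.01, fail to reject H₀.
There is insufficient evidence to reject the null hypothesis; the result is not statistically significant at the 0.01 level.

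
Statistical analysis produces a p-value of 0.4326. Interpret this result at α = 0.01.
Since p = 0.4326 > α = 0.01, fail to reject H₀.
There is insufficient evidence to reject the null hypothesis; the result is not statistically significant at the 0.01 level.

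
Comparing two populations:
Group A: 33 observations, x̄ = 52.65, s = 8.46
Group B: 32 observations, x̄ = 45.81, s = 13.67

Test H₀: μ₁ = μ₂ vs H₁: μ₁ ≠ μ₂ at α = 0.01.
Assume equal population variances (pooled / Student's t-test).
Student's two-sample t-test (equal variances):
H₀: μ₁ = μ₂
H₁: μ₁ ≠ μ₂
df = n₁ + n₂ - 2 = 63
Pooled variance s_p² = [(n₁-1)s₁² + (n₂-1)s₂²] / (n₁ + n₂ - 2) = [(32)(8.46²) + (31)(13.67²)] / 63 = 128.3052
SE = √(s_p²(1/n₁ + 1/n₂)) = √(128.3052 × (1/33 + 1/32)) = 2.8103
t = (x̄₁ - x̄₂) / SE = (52.65 - 45.81) / 2.8103 = 6.84 / 2.8103 = 2.434
p-value = 0.0178

Since p-value > α = 0.01, we fail to reject H₀.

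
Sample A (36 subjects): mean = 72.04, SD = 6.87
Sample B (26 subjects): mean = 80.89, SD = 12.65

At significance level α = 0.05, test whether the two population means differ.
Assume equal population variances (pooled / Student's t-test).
Student's two-sample t-test (equal variances):
H₀: μ₁ = μ₂
H₁: μ₁ ≠ μ₂
df = n₁ + n₂ - 2 = 60
Pooled variance s_p² = [(n₁-1)s₁² + (n₂-1)s₂²] / (n₁ + n₂ - 2) = [(35)(6.87²) + (25)(12.65²)] / 60 = 94.2076
SE = √(s_p²(1/n₁ + 1/n₂)) = √(94.2076 × (1/36 + 1/26)) = 2.4980
t = (x̄₁ - x̄₂) / SE = (72.04 - 80.89) / 2.4980 = -8.85 / 2.4980 = -3.543
p-value = 0.0008

Since p-value < α = 0.05, we reject H₀.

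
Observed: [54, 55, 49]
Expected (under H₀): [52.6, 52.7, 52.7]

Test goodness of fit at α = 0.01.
Chi-square goodness of fit test:
H₀: observed counts match expected distribution
H₁: observed counts differ from expected distribution
df = k - 1 = 2
χ² = Σ(O - E)²/E
   = (54 - 52.6)²/52.6 + (55 - 52.7)²/52.7 + (49 - 52.7)²/52.7
   = 0.037 + 0.100 + 0.260
   = 0.40
p-value = 0.8198

Since p-value > α = 0.01, we fail to reject H₀.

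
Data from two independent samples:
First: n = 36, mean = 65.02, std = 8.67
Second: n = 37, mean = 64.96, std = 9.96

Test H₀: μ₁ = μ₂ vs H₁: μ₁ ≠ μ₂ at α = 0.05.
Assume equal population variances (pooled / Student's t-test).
Student's two-sample t-test (equal variances):
H₀: μ₁ = μ₂
H₁: μ₁ ≠ μ₂
df = n₁ + n₂ - 2 = 71
Pooled variance s_p² = [(n₁-1)s₁² + (n₂-1)s₂²] / (n₁ + n₂ - 2) = [(35)(8.67²) + (36)(9.96²)] / 71 = 87.3545
SE = √(s_p²(1/n₁ + 1/n₂)) = √(87.3545 × (1/36 + 1/37)) = 2.1880
t = (x̄₁ - x̄₂) / SE = (65.02 - 64.96) / 2.1880 = 0.06 / 2.1880 = 0.027
p-value = 0.9782

Since p-value > α = 0.05, we fail to reject H₀.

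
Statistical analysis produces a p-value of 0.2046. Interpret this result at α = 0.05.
Since p = 0.2046 > α = 0.05, fail to reject H₀.
There is insufficient evidence to reject the null hypothesis; the result is not statistically significant at the 0.05 level.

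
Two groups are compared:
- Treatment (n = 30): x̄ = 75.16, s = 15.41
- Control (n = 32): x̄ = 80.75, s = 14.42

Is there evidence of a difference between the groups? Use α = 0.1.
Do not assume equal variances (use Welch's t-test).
Welch's two-sample t-test:
H₀: μ₁ = μ₂
H₁: μ₁ ≠ μ₂
s₁²/n₁ = 15.41²/30 = 7.9156,  s₂²/n₂ = 14.42²/32 = 6.4980
SE = √(s₁²/n₁ + s₂²/n₂) = √(7.9156 + 6.4980) = 3.7965
df (Welch-Satterthwaite) = (s₁²/n₁ + s₂²/n₂)² / [(s₁²/n₁)²/(n₁-1) + (s₂²/n₂)²/(n₂-1)] ≈ 58.98
t = (x̄₁ - x̄₂) / SE = (75.16 - 80.75) / 3.7965 = -5.59 / 3.7965 = -1.472
p-value = 0.1462

Since p-value > α = 0.1, we fail to reject H₀.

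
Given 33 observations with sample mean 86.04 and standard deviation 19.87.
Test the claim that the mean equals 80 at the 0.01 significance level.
One-sample t-test:
H₀: μ = 80
H₁: μ ≠ 80
df = n - 1 = 32
t = (x̄ - μ₀) / (s/√n) = (86.04 - 80) / (19.87/√33) = 1.746
p-value = 0.0904

Since p-value > α = 0.01, we fail to reject H₀.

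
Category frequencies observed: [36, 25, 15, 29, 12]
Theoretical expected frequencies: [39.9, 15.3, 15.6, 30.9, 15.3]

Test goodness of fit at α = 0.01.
Chi-square goodness of fit test:
H₀: observed counts match expected distribution
H₁: observed counts differ from expected distribution
df = k - 1 = 4
χ² = Σ(O - E)²/E
   = (36 - 39.9)²/39.9 + (25 - 15.3)²/15.3 + (15 - 15.6)²/15.6 + (29 - 30.9)²/30.9 + (12 - 15.3)²/15.3
   = 0.381 + 6.150 + 0.023 + 0.117 + 0.712
   = 7.38
p-value = 0.1170

Since p-value > α = 0.01, we fail to reject H₀.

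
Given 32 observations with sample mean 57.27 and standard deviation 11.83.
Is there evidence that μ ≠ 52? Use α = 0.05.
One-sample t-test:
H₀: μ = 52
H₁: μ ≠ 52
df = n - 1 = 31
t = (x̄ - μ₀) / (s/√n) = (57.27 - 52) / (11.83/√32) = 2.520
p-value = 0.0171

Since p-value < α = 0.05, we reject H₀.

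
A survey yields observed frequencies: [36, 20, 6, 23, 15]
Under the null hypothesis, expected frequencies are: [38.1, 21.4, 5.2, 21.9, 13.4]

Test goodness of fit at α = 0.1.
Chi-square goodness of fit test:
H₀: observed counts match expected distribution
H₁: observed counts differ from expected distribution
df = k - 1 = 4
χ² = Σ(O - E)²/E
   = (36 - 38.1)²/38.1 + (20 - 21.4)²/21.4 + (6 - 5.2)²/5.2 + (23 - 21.9)²/21.9 + (15 - 13.4)²/13.4
   = 0.116 + 0.092 + 0.123 + 0.055 + 0.191
   = 0.58
p-value = 0.9656

Since p-value > α = 0.1, we fail to reject H₀.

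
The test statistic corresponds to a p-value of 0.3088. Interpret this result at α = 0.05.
Since p = 0.3088 > α = 0.05, fail to reject H₀.
There is insufficient evidence to reject the null hypothesis; the result is not statistically significant at the 0.05 level.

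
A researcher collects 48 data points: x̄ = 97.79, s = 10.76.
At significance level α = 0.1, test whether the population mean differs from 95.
One-sample t-test:
H₀: μ = 95
H₁: μ ≠ 95
df = n - 1 = 47
t = (x̄ - μ₀) / (s/√n) = (97.79 - 95) / (10.76/√48) = 1.796
p-value = 0.0789

Since p-value < α = 0.1, we reject H₀.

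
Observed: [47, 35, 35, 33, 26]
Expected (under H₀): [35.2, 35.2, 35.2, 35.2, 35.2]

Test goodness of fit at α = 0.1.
Chi-square goodness of fit test:
H₀: observed counts match expected distribution
H₁: observed counts differ from expected distribution
df = k - 1 = 4
χ² = Σ(O - E)²/E
   = (47 - 35.2)²/35.2 + (35 - 35.2)²/35.2 + (35 - 35.2)²/35.2 + (33 - 35.2)²/35.2 + (26 - 35.2)²/35.2
   = 3.956 + 0.001 + 0.001 + 0.138 + 2.405
   = 6.50
p-value = 0.1648

Since p-value > α = 0.1, we fail to reject H₀.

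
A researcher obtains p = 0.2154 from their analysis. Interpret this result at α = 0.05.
Since p = 0.2154 > α = 0.05, fail to reject H₀.
There is insufficient evidence to reject the null hypothesis; the result is not statistically significant at the 0.05 level.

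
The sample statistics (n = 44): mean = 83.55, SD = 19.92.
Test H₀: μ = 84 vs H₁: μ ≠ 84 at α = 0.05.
One-sample t-test:
H₀: μ = 84
H₁: μ ≠ 84
df = n - 1 = 43
t = (x̄ - μ₀) / (s/√n) = (83.55 - 84) / (19.92/√44) = -0.150
p-value = 0.8816

Since p-value > α = 0.05, we fail to reject H₀.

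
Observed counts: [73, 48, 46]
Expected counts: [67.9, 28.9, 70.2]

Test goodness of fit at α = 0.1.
Chi-square goodness of fit test:
H₀: observed counts match expected distribution
H₁: observed counts differ from expected distribution
df = k - 1 = 2
χ² = Σ(O - E)²/E
   = (73 - 67.9)²/67.9 + (48 - 28.9)²/28.9 + (46 - 70.2)²/70.2
   = 0.383 + 12.623 + 8.342
   = 21.35
p-value < 0.0001

Since p-value < α = 0.1, we reject H₀.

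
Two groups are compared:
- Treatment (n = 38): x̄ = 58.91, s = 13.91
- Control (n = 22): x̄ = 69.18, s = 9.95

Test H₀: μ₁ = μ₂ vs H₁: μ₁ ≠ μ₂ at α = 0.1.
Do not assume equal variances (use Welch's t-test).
Welch's two-sample t-test:
H₀: μ₁ = μ₂
H₁: μ₁ ≠ μ₂
s₁²/n₁ = 13.91²/38 = 5.0918,  s₂²/n₂ = 9.95²/22 = 4.5001
SE = √(s₁²/n₁ + s₂²/n₂) = √(5.0918 + 4.5001) = 3.0971
df (Welch-Satterthwaite) = (s₁²/n₁ + s₂²/n₂)² / [(s₁²/n₁)²/(n₁-1) + (s₂²/n₂)²/(n₂-1)] ≈ 55.26
t = (x̄₁ - x̄₂) / SE = (58.91 - 69.18) / 3.0971 = -10.27 / 3.0971 = -3.316
p-value = 0.0016

Since p-value < α = 0.1, we reject H₀.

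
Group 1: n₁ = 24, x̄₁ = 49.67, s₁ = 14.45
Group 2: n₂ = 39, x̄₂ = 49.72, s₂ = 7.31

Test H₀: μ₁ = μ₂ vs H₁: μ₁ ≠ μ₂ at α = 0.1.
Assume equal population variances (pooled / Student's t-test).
Student's two-sample t-test (equal variances):
H₀: μ₁ = μ₂
H₁: μ₁ ≠ μ₂
df = n₁ + n₂ - 2 = 61
Pooled variance s_p² = [(n₁-1)s₁² + (n₂-1)s₂²] / (n₁ + n₂ - 2) = [(23)(14.45²) + (38)(7.31²)] / 61 = 112.0169
SE = √(s_p²(1/n₁ + 1/n₂)) = √(112.0169 × (1/24 + 1/39)) = 2.7458
t = (x̄₁ - x̄₂) / SE = (49.67 - 49.72) / 2.7458 = -0.05 / 2.7458 = -0.018
p-value = 0.9855

Since p-value > α = 0.1, we fail to reject H₀.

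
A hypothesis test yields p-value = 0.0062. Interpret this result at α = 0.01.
Since p = 0.0062 < α = 0.01, reject H₀.
There is sufficient evidence to reject the null hypothesis; the result is statistically significant at the 0.01 level.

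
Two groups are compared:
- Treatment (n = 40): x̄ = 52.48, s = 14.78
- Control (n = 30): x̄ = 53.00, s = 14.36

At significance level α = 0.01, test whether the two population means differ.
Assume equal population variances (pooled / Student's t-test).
Student's two-sample t-test (equal variances):
H₀: μ₁ = μ₂
H₁: μ₁ ≠ μ₂
df = n₁ + n₂ - 2 = 68
Pooled variance s_p² = [(n₁-1)s₁² + (n₂-1)s₂²] / (n₁ + n₂ - 2) = [(39)(14.78²) + (29)(14.36²)] / 68 = 213.2289
SE = √(s_p²(1/n₁ + 1/n₂)) = √(213.2289 × (1/40 + 1/30)) = 3.5268
t = (x̄₁ - x̄₂) / SE = (52.48 - 53.00) / 3.5268 = -0.52 / 3.5268 = -0.147
p-value = 0.8832

Since p-value > α = 0.01, we fail to reject H₀.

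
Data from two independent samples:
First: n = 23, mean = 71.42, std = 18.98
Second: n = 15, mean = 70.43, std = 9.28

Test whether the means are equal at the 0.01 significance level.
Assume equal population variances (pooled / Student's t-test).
Student's two-sample t-test (equal variances):
H₀: μ₁ = μ₂
H₁: μ₁ ≠ μ₂
df = n₁ + n₂ - 2 = 36
Pooled variance s_p² = [(n₁-1)s₁² + (n₂-1)s₂²] / (n₁ + n₂ - 2) = [(22)(18.98²) + (14)(9.28²)] / 36 = 253.6374
SE = √(s_p²(1/n₁ + 1/n₂)) = √(253.6374 × (1/23 + 1/15)) = 5.2855
t = (x̄₁ - x̄₂) / SE = (71.42 - 70.43) / 5.2855 = 0.99 / 5.2855 = 0.187
p-value = 0.8525

Since p-value > α = 0.01, we fail to reject H₀.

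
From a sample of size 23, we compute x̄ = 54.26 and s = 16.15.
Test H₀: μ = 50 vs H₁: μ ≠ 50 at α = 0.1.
One-sample t-test:
H₀: μ = 50
H₁: μ ≠ 50
df = n - 1 = 22
t = (x̄ - μ₀) / (s/√n) = (54.26 - 50) / (16.15/√23) = 1.265
p-value = 0.2191

Since p-value > α = 0.1, we fail to reject H₀.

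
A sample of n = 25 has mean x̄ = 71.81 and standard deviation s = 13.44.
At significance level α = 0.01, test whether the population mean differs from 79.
One-sample t-test:
H₀: μ = 79
H₁: μ ≠ 79
df = n - 1 = 24
t = (x̄ - μ₀) / (s/√n) = (71.81 - 79) / (13.44/√25) = -2.675
p-value = 0.0132

Since p-value > α = 0.01, we fail to reject H₀.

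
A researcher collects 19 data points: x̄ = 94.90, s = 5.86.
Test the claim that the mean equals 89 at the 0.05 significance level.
One-sample t-test:
H₀: μ = 89
H₁: μ ≠ 89
df = n - 1 = 18
t = (x̄ - μ₀) / (s/√n) = (94.90 - 89) / (5.86/√19) = 4.389
p-value = 0.0004

Since p-value < α = 0.05, we reject H₀.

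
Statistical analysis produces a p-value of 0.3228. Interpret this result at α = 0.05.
Since p = 0.3228 > α = 0.05, fail to reject H₀.
There is insufficient evidence to reject the null hypothesis; the result is not statistically significant at the 0.05 level.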